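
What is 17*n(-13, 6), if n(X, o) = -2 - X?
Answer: 187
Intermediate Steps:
17*n(-13, 6) = 17*(-2 - 1*(-13)) = 17*(-2 + 13) = 17*11 = 187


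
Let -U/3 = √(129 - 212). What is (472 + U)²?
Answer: 222037 - 2832*I*√83 ≈ 2.2204e+5 - 25801.0*I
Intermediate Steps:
U = -3*I*√83 (U = -3*√(129 - 212) = -3*I*√83 ≈ -27.331*I)
(472 + U)² = (472 - 3*I*√83)²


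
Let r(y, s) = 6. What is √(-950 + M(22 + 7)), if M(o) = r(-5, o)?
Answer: 4*I*√59 ≈ 30.725*I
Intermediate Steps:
M(o) = 6
√(-950 + M(22 + 7)) = √(-950 + 6) = √(-944) = 4*I*√59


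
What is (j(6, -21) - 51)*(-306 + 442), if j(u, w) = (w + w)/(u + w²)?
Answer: -1035368/149 ≈ -6948.8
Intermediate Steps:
j(u, w) = 2*w/(u + w²) (j(u, w) = (2*w)/(u + w²) = 2*w/(u + w²))
(j(6, -21) - 51)*(-306 + 442) = (2*(-21)/(6 + (-21)²) - 51)*(-306 + 442) = (2*(-21)/(6 + 441) - 51)*136 = (2*(-21)/447 - 51)*136 = (2*(-21)*(1/447) - 51)*136 = (-14/149 - 51)*136 = -7613/149*136 = -1035368/149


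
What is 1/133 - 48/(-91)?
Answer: 925/1729 ≈ 0.53499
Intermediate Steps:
1/133 - 48/(-91) = 1/133 - 48*(-1/91) = 1/133 + 48/91 = 925/1729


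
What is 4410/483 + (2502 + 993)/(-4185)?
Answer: 53231/6417 ≈ 8.2953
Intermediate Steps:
4410/483 + (2502 + 993)/(-4185) = 4410*(1/483) + 3495*(-1/4185) = 210/23 - 233/279 = 53231/6417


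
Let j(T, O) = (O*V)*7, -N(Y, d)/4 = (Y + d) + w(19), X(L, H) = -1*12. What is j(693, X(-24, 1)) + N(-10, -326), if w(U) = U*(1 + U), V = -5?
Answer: 244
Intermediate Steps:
X(L, H) = -12
N(Y, d) = -1520 - 4*Y - 4*d (N(Y, d) = -4*((Y + d) + 19*(1 + 19)) = -4*((Y + d) + 19*20) = -4*((Y + d) + 380) = -4*(380 + Y + d) = -1520 - 4*Y - 4*d)
j(T, O) = -35*O (j(T, O) = (O*(-5))*7 = -5*O*7 = -35*O)
j(693, X(-24, 1)) + N(-10, -326) = -35*(-12) + (-1520 - 4*(-10) - 4*(-326)) = 420 + (-1520 + 40 + 1304) = 420 - 176 = 244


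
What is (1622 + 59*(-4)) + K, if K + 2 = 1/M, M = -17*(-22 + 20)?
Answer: 47057/34 ≈ 1384.0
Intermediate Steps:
M = 34 (M = -17*(-2) = 34)
K = -67/34 (K = -2 + 1/34 = -67/34 ≈ -1.9706)
(1622 + 59*(-4)) + K = (1622 + 59*(-4)) - 67/34 = (1622 - 236) - 67/34 = 1386 - 67/34 = 47057/34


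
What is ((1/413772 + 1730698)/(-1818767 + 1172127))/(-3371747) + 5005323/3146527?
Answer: 4515553260892535230166119/2838638618397137370707520 ≈ 1.5907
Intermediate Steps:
((1/413772 + 1730698)/(-1818767 + 1172127))/(-3371747) + 5005323/3146527 = ((1/413772 + 1730698)/(-646640))*(-1/3371747) + 5005323*(1/3146527) = ((716114372857/413772)*(-1/646640))*(-1/3371747) + 5005323/3146527 = -716114372857/267561526080*(-1/3371747) + 5005323/3146527 = 716114372857/902149772875661760 + 5005323/3146527 = 4515553260892535230166119/2838638618397137370707520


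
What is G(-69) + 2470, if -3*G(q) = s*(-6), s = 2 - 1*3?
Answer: 2468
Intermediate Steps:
s = -1 (s = 2 - 3 = -1)
G(q) = -2 (G(q) = -(-1)*(-6)/3 = -⅓*6 = -2)
G(-69) + 2470 = -2 + 2470 = 2468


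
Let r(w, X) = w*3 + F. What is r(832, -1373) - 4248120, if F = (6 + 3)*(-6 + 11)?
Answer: -4245579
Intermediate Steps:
F = 45 (F = 9*5 = 45)
r(w, X) = 45 + 3*w (r(w, X) = w*3 + 45 = 3*w + 45 = 45 + 3*w)
r(832, -1373) - 4248120 = (45 + 3*832) - 4248120 = (45 + 2496) - 4248120 = 2541 - 4248120 = -4245579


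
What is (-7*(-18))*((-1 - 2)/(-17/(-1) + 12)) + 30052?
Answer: 871130/29 ≈ 30039.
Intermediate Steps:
(-7*(-18))*((-1 - 2)/(-17/(-1) + 12)) + 30052 = 126*(-3/(-17*(-1) + 12)) + 30052 = 126*(-3/(17 + 12)) + 30052 = 126*(-3/29) + 30052 = -378/29 + 30052 = 871130/29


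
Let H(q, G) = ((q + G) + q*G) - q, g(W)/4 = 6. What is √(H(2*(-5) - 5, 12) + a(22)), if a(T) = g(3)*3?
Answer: 4*I*√6 ≈ 9.798*I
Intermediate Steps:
g(W) = 24 (g(W) = 4*6 = 24)
H(q, G) = G + G*q (H(q, G) = ((G + q) + G*q) - q = (G + q + G*q) - q = G + G*q)
a(T) = 72 (a(T) = 24*3 = 72)
√(H(2*(-5) - 5, 12) + a(22)) = √(12*(1 + (2*(-5) - 5)) + 72) = √(12*(1 + (-10 - 5)) + 72) = √(12*(1 - 15) + 72) = √(12*(-14) + 72) = √(-168 + 72) = √(-96) = 4*I*√6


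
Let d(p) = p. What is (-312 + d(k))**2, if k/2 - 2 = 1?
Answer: 93636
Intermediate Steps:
k = 6 (k = 4 + 2*1 = 4 + 2 = 6)
(-312 + d(k))**2 = (-312 + 6)**2 = (-306)**2 = 93636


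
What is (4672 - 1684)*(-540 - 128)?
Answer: -1995984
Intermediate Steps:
(4672 - 1684)*(-540 - 128) = 2988*(-668) = -1995984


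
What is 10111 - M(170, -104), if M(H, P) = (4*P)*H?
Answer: 80831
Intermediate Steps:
M(H, P) = 4*H*P
10111 - M(170, -104) = 10111 - 4*170*(-104) = 10111 - 1*(-70720) = 10111 + 70720 = 80831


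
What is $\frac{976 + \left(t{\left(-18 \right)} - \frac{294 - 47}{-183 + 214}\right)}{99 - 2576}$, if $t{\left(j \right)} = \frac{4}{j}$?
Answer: $- \frac{270019}{691083} \approx -0.39072$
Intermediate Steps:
$\frac{976 + \left(t{\left(-18 \right)} - \frac{294 - 47}{-183 + 214}\right)}{99 - 2576} = \frac{976 + \left(\frac{4}{-18} - \frac{294 - 47}{-183 + 214}\right)}{99 - 2576} = \frac{976 + \left(4 \left(- \frac{1}{18}\right) - \frac{247}{31}\right)}{-2477} = \left(976 - \left(\frac{2}{9} + 247 \cdot \frac{1}{31}\right)\right) \left(- \frac{1}{2477}\right) = \left(976 - \frac{2285}{279}\right) \left(- \frac{1}{2477}\right) = \frac{270019}{279} \left(- \frac{1}{2477}\right) = - \frac{270019}{691083}$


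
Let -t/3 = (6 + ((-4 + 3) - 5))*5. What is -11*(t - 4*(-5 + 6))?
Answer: 44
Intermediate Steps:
t = 0 (t = -3*(6 + ((-4 + 3) - 5))*5 = -3*(6 + (-1 - 5))*5 = -3*(6 - 6)*5 = -0*5 = -3*0 = 0)
-11*(t - 4*(-5 + 6)) = -11*(0 - 4*(-5 + 6)) = -11*(0 - 4*1) = -11*(0 - 4) = -11*(-4) = 44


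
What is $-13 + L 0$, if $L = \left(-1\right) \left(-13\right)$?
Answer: $-13$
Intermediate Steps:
$L = 13$
$-13 + L 0 = -13 + 13 \cdot 0 = -13 + 0 = -13$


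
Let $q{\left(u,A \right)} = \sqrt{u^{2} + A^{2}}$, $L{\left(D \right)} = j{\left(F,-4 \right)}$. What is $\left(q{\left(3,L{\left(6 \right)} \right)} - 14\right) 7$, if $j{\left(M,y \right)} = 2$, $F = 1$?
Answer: $-98 + 7 \sqrt{13} \approx -72.761$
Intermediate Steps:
$L{\left(D \right)} = 2$
$q{\left(u,A \right)} = \sqrt{A^{2} + u^{2}}$
$\left(q{\left(3,L{\left(6 \right)} \right)} - 14\right) 7 = \left(\sqrt{2^{2} + 3^{2}} - 14\right) 7 = \left(\sqrt{4 + 9} - 14\right) 7 = \left(\sqrt{13} - 14\right) 7 = \left(-14 + \sqrt{13}\right) 7 = -98 + 7 \sqrt{13}$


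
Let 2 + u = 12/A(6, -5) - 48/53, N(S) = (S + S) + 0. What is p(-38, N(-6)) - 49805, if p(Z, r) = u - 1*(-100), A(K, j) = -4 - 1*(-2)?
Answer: -2634837/53 ≈ -49714.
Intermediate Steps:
A(K, j) = -2 (A(K, j) = -4 + 2 = -2)
N(S) = 2*S (N(S) = 2*S + 0 = 2*S)
u = -472/53 (u = -2 + (12/(-2) - 48/53) = -2 + (12*(-1/2) - 48*1/53) = -2 + (-6 - 48/53) = -2 - 366/53 = -472/53 ≈ -8.9057)
p(Z, r) = 4828/53 (p(Z, r) = -472/53 - 1*(-100) = -472/53 + 100 = 4828/53)
p(-38, N(-6)) - 49805 = 4828/53 - 49805 = -2634837/53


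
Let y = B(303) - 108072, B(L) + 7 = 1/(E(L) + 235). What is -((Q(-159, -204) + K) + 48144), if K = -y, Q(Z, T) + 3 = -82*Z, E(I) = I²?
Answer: -15579183351/92044 ≈ -1.6926e+5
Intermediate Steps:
B(L) = -7 + 1/(235 + L²) (B(L) = -7 + 1/(L² + 235) = -7 + 1/(235 + L²))
Q(Z, T) = -3 - 82*Z
y = -9948023475/92044 (y = (-1644 - 7*303²)/(235 + 303²) - 108072 = (-1644 - 7*91809)/(235 + 91809) - 108072 = (-1644 - 642663)/92044 - 108072 = (1/92044)*(-644307) - 108072 = -644307/92044 - 108072 = -9948023475/92044 ≈ -1.0808e+5)
K = 9948023475/92044 (K = -1*(-9948023475/92044) = 9948023475/92044 ≈ 1.0808e+5)
-((Q(-159, -204) + K) + 48144) = -(((-3 - 82*(-159)) + 9948023475/92044) + 48144) = -(((-3 + 13038) + 9948023475/92044) + 48144) = -((13035 + 9948023475/92044) + 48144) = -(11147817015/92044 + 48144) = -1*15579183351/92044 = -15579183351/92044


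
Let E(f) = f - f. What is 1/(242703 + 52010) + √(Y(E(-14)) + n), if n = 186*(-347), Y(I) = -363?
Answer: 1/294713 + I*√64905 ≈ 3.3931e-6 + 254.76*I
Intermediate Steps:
E(f) = 0
n = -64542
1/(242703 + 52010) + √(Y(E(-14)) + n) = 1/(242703 + 52010) + √(-363 - 64542) = 1/294713 + √(-64905) = 1/294713 + I*√64905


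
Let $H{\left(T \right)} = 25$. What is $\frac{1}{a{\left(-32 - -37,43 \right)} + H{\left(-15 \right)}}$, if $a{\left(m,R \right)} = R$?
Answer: $\frac{1}{68} \approx 0.014706$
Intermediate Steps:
$\frac{1}{a{\left(-32 - -37,43 \right)} + H{\left(-15 \right)}} = \frac{1}{43 + 25} = \frac{1}{68}$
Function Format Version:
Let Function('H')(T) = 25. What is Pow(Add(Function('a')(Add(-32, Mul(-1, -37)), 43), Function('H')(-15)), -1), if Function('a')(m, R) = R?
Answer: Rational(1, 68) ≈ 0.014706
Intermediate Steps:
Pow(Add(Function('a')(Add(-32, Mul(-1, -37)), 43), Function('H')(-15)), -1) = Pow(Add(43, 25), -1) = Pow(68, -1) = Rational(1, 68)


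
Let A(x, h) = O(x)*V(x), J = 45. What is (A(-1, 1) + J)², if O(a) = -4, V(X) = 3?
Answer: 1089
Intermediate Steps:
A(x, h) = -12 (A(x, h) = -4*3 = -12)
(A(-1, 1) + J)² = (-12 + 45)² = 33² = 1089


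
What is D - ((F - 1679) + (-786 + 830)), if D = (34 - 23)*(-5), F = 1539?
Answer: 41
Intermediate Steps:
D = -55 (D = 11*(-5) = -55)
D - ((F - 1679) + (-786 + 830)) = -55 - ((1539 - 1679) + (-786 + 830)) = -55 - (-140 + 44) = -55 - 1*(-96) = -55 + 96 = 41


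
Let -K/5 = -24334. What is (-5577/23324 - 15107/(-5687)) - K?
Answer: -16138424712691/132643588 ≈ -1.2167e+5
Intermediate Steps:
K = 121670 (K = -5*(-24334) = 121670)
(-5577/23324 - 15107/(-5687)) - K = (-5577/23324 - 15107/(-5687)) - 1*121670 = (-5577*1/23324 - 15107*(-1/5687)) - 121670 = (-5577/23324 + 15107/5687) - 121670 = 320639269/132643588 - 121670 = -16138424712691/132643588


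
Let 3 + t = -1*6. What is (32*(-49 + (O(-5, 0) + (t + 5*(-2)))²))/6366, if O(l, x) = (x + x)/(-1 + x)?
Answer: 1664/1061 ≈ 1.5683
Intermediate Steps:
t = -9 (t = -3 - 1*6 = -3 - 6 = -9)
O(l, x) = 2*x/(-1 + x) (O(l, x) = (2*x)/(-1 + x) = 2*x/(-1 + x))
(32*(-49 + (O(-5, 0) + (t + 5*(-2)))²))/6366 = (32*(-49 + (2*0/(-1 + 0) + (-9 + 5*(-2)))²))/6366 = (32*(-49 + (2*0/(-1) + (-9 - 10))²))*(1/6366) = (32*(-49 + (2*0*(-1) - 19)²))*(1/6366) = (32*(-49 + (0 - 19)²))*(1/6366) = (32*(-49 + (-19)²))*(1/6366) = (32*(-49 + 361))*(1/6366) = (32*312)*(1/6366) = 9984*(1/6366) = 1664/1061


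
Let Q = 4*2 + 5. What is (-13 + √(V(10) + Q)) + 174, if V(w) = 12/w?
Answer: 161 + √355/5 ≈ 164.77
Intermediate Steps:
Q = 13 (Q = 8 + 5 = 13)
(-13 + √(V(10) + Q)) + 174 = (-13 + √(12/10 + 13)) + 174 = (-13 + √(12*(⅒) + 13)) + 174 = (-13 + √(6/5 + 13)) + 174 = (-13 + √(71/5)) + 174 = (-13 + √355/5) + 174 = 161 + √355/5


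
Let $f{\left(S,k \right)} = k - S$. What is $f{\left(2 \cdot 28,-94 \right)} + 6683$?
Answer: $6533$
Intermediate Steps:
$f{\left(2 \cdot 28,-94 \right)} + 6683 = \left(-94 - 2 \cdot 28\right) + 6683 = \left(-94 - 56\right) + 6683 = -150 + 6683 = 6533$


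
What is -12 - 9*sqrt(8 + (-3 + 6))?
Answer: -12 - 9*sqrt(11) ≈ -41.850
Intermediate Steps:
-12 - 9*sqrt(8 + (-3 + 6)) = -12 - 9*sqrt(8 + 3) = -12 - 9*sqrt(11)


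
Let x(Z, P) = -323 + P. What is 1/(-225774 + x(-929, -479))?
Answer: -1/226576 ≈ -4.4135e-6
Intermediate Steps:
1/(-225774 + x(-929, -479)) = 1/(-225774 + (-323 - 479)) = 1/(-225774 - 802) = 1/(-226576) = -1/226576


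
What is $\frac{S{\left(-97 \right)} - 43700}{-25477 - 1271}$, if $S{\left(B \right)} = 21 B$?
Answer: $\frac{45737}{26748} \approx 1.7099$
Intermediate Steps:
$\frac{S{\left(-97 \right)} - 43700}{-25477 - 1271} = \frac{21 \left(-97\right) - 43700}{-25477 - 1271} = \frac{-2037 - 43700}{-26748} = \left(-45737\right) \left(- \frac{1}{26748}\right) = \frac{45737}{26748}$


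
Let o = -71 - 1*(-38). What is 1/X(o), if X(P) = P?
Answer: -1/33 ≈ -0.030303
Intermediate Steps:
o = -33 (o = -71 + 38 = -33)
1/X(o) = 1/(-33) = -1/33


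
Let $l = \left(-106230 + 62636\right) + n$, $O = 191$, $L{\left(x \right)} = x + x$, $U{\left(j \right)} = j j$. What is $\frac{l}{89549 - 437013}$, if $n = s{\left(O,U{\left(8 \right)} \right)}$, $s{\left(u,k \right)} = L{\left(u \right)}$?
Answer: $\frac{831}{6682} \approx 0.12436$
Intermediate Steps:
$U{\left(j \right)} = j^{2}$
$L{\left(x \right)} = 2 x$
$s{\left(u,k \right)} = 2 u$
$n = 382$ ($n = 2 \cdot 191 = 382$)
$l = -43212$ ($l = \left(-106230 + 62636\right) + 382 = -43594 + 382 = -43212$)
$\frac{l}{89549 - 437013} = - \frac{43212}{89549 - 437013} = - \frac{43212}{-347464} = \left(-43212\right) \left(- \frac{1}{347464}\right) = \frac{831}{6682}$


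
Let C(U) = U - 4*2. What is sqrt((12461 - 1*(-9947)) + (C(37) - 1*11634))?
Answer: sqrt(10803) ≈ 103.94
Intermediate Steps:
C(U) = -8 + U (C(U) = U - 8 = -8 + U)
sqrt((12461 - 1*(-9947)) + (C(37) - 1*11634)) = sqrt((12461 - 1*(-9947)) + ((-8 + 37) - 1*11634)) = sqrt((12461 + 9947) + (29 - 11634)) = sqrt(22408 - 11605) = sqrt(10803)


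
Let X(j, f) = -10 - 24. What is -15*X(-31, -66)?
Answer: 510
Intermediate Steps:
X(j, f) = -34
-15*X(-31, -66) = -15*(-34) = 510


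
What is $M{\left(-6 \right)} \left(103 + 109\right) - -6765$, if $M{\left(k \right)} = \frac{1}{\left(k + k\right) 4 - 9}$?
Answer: $\frac{385393}{57} \approx 6761.3$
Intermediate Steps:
$M{\left(k \right)} = \frac{1}{-9 + 8 k}$ ($M{\left(k \right)} = \frac{1}{2 k 4 - 9} = \frac{1}{8 k - 9} = \frac{1}{-9 + 8 k}$)
$M{\left(-6 \right)} \left(103 + 109\right) - -6765 = \frac{103 + 109}{-9 + 8 \left(-6\right)} - -6765 = \frac{1}{-9 - 48} \cdot 212 + 6765 = \frac{1}{-57} \cdot 212 + 6765 = \left(- \frac{1}{57}\right) 212 + 6765 = - \frac{212}{57} + 6765 = \frac{385393}{57}$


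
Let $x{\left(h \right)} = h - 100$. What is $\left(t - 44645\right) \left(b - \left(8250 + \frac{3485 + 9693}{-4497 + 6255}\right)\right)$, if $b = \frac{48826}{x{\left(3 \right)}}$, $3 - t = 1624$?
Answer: $\frac{11519878322414}{28421} \approx 4.0533 \cdot 10^{8}$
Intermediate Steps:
$t = -1621$ ($t = 3 - 1624 = -1621$)
$x{\left(h \right)} = -100 + h$
$b = - \frac{48826}{97}$ ($b = \frac{48826}{-100 + 3} = \frac{48826}{-97} = 48826 \left(- \frac{1}{97}\right) = - \frac{48826}{97} \approx -503.36$)
$\left(t - 44645\right) \left(b - \left(8250 + \frac{3485 + 9693}{-4497 + 6255}\right)\right) = \left(-1621 - 44645\right) \left(- \frac{48826}{97} - \left(8250 + \frac{3485 + 9693}{-4497 + 6255}\right)\right) = - 46266 \left(- \frac{48826}{97} - \left(8250 + \frac{13178}{1758}\right)\right) = - 46266 \left(- \frac{48826}{97} - \left(8250 + 13178 \cdot \frac{1}{1758}\right)\right) = - 46266 \left(- \frac{48826}{97} - \frac{7258339}{879}\right) = \left(-46266\right) \left(- \frac{746976937}{85263}\right) = \frac{11519878322414}{28421}$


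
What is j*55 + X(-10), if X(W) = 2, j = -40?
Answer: -2198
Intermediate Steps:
j*55 + X(-10) = -40*55 + 2 = -2200 + 2 = -2198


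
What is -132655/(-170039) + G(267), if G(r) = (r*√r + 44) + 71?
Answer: 19687140/170039 + 267*√267 ≈ 4478.6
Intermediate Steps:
G(r) = 115 + r^(3/2) (G(r) = (r^(3/2) + 44) + 71 = (44 + r^(3/2)) + 71 = 115 + r^(3/2))
-132655/(-170039) + G(267) = -132655/(-170039) + (115 + 267^(3/2)) = -132655*(-1/170039) + (115 + 267*√267) = 132655/170039 + (115 + 267*√267) = 19687140/170039 + 267*√267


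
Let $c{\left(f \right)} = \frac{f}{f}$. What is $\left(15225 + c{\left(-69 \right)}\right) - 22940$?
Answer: $-7714$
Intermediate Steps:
$c{\left(f \right)} = 1$
$\left(15225 + c{\left(-69 \right)}\right) - 22940 = \left(15225 + 1\right) - 22940 = 15226 - 22940 = -7714$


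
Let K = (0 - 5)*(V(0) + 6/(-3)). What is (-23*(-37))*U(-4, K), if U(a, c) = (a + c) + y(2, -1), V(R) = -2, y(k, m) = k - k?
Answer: 13616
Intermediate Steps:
y(k, m) = 0
K = 20 (K = (0 - 5)*(-2 + 6/(-3)) = -5*(-2 + 6*(-1/3)) = -5*(-2 - 2) = -5*(-4) = 20)
U(a, c) = a + c (U(a, c) = (a + c) + 0 = a + c)
(-23*(-37))*U(-4, K) = (-23*(-37))*(-4 + 20) = 851*16 = 13616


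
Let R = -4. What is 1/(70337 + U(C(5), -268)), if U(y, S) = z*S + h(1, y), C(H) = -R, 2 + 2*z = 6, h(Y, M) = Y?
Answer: 1/69802 ≈ 1.4326e-5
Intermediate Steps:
z = 2 (z = -1 + (½)*6 = -1 + 3 = 2)
C(H) = 4 (C(H) = -1*(-4) = 4)
U(y, S) = 1 + 2*S (U(y, S) = 2*S + 1 = 1 + 2*S)
1/(70337 + U(C(5), -268)) = 1/(70337 + (1 + 2*(-268))) = 1/(70337 + (1 - 536)) = 1/(70337 - 535) = 1/69802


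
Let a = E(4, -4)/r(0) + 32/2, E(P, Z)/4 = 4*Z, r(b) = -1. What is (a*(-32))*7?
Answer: -17920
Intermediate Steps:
E(P, Z) = 16*Z (E(P, Z) = 4*(4*Z) = 16*Z)
a = 80 (a = (16*(-4))/(-1) + 32/2 = -64*(-1) + 32*(½) = 64 + 16 = 80)
(a*(-32))*7 = (80*(-32))*7 = -2560*7 = -17920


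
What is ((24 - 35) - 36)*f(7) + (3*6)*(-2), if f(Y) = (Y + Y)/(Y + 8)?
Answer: -1198/15 ≈ -79.867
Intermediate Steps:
f(Y) = 2*Y/(8 + Y) (f(Y) = (2*Y)/(8 + Y) = 2*Y/(8 + Y))
((24 - 35) - 36)*f(7) + (3*6)*(-2) = ((24 - 35) - 36)*(2*7/(8 + 7)) + (3*6)*(-2) = (-11 - 36)*(2*7/15) + 18*(-2) = -94*7/15 - 36 = -47*14/15 - 36 = -658/15 - 36 = -1198/15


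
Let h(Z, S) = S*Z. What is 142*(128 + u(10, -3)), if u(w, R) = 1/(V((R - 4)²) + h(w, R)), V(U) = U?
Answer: 345486/19 ≈ 18183.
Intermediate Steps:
u(w, R) = 1/((-4 + R)² + R*w) (u(w, R) = 1/((R - 4)² + R*w) = 1/((-4 + R)² + R*w))
142*(128 + u(10, -3)) = 142*(128 + 1/((-4 - 3)² - 3*10)) = 142*(128 + 1/((-7)² - 30)) = 142*(128 + 1/(49 - 30)) = 142*(128 + 1/19) = 142*(2433/19) = 345486/19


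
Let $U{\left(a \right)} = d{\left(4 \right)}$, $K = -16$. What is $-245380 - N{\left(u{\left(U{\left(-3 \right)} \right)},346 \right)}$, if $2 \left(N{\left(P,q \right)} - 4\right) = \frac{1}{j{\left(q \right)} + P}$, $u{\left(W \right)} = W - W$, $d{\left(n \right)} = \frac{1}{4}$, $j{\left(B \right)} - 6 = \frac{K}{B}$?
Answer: $- \frac{505491213}{2060} \approx -2.4538 \cdot 10^{5}$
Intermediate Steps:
$j{\left(B \right)} = 6 - \frac{16}{B}$
$d{\left(n \right)} = \frac{1}{4}$
$U{\left(a \right)} = \frac{1}{4}$
$u{\left(W \right)} = 0$
$N{\left(P,q \right)} = 4 + \frac{1}{2 \left(6 + P - \frac{16}{q}\right)}$ ($N{\left(P,q \right)} = 4 + \frac{1}{2 \left(\left(6 - \frac{16}{q}\right) + P\right)} = 4 + \frac{1}{2 \left(6 + P - \frac{16}{q}\right)}$)
$-245380 - N{\left(u{\left(U{\left(-3 \right)} \right)},346 \right)} = -245380 - \frac{-128 + 49 \cdot 346 + 8 \cdot 0 \cdot 346}{2 \left(-16 + 6 \cdot 346 + 0 \cdot 346\right)} = -245380 - \frac{-128 + 16954 + 0}{2 \left(-16 + 2076 + 0\right)} = -245380 - \frac{1}{2} \cdot \frac{1}{2060} \cdot 16826 = -245380 - \frac{8413}{2060} = - \frac{505491213}{2060}$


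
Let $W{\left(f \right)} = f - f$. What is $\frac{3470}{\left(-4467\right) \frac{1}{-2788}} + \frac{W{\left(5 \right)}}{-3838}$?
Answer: $\frac{9674360}{4467} \approx 2165.7$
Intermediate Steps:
$W{\left(f \right)} = 0$
$\frac{3470}{\left(-4467\right) \frac{1}{-2788}} + \frac{W{\left(5 \right)}}{-3838} = \frac{3470}{\left(-4467\right) \frac{1}{-2788}} + \frac{0}{-3838} = \frac{3470}{\left(-4467\right) \left(- \frac{1}{2788}\right)} + 0 \left(- \frac{1}{3838}\right) = \frac{3470}{\frac{4467}{2788}} + 0 = 3470 \cdot \frac{2788}{4467} + 0 = \frac{9674360}{4467} + 0 = \frac{9674360}{4467}$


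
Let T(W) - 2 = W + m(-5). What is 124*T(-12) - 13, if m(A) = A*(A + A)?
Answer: 4947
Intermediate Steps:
m(A) = 2*A² (m(A) = A*(2*A) = 2*A²)
T(W) = 52 + W (T(W) = 2 + (W + 2*(-5)²) = 2 + (W + 2*25) = 2 + (W + 50) = 2 + (50 + W) = 52 + W)
124*T(-12) - 13 = 124*(52 - 12) - 13 = 124*40 - 13 = 4960 - 13 = 4947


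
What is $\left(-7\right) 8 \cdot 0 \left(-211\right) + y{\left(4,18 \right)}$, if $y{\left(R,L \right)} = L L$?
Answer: $324$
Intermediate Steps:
$y{\left(R,L \right)} = L^{2}$
$\left(-7\right) 8 \cdot 0 \left(-211\right) + y{\left(4,18 \right)} = \left(-7\right) 8 \cdot 0 \left(-211\right) + 18^{2} = \left(-56\right) 0 \left(-211\right) + 324 = 0 \left(-211\right) + 324 = 0 + 324 = 324$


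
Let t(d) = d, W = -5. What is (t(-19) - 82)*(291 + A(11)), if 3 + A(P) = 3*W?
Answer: -27573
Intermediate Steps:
A(P) = -18 (A(P) = -3 + 3*(-5) = -3 - 15 = -18)
(t(-19) - 82)*(291 + A(11)) = (-19 - 82)*(291 - 18) = -101*273 = -27573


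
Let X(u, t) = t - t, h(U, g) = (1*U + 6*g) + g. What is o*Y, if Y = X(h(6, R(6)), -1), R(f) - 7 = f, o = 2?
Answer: 0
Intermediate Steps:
R(f) = 7 + f
h(U, g) = U + 7*g (h(U, g) = (U + 6*g) + g = U + 7*g)
X(u, t) = 0
Y = 0
o*Y = 2*0 = 0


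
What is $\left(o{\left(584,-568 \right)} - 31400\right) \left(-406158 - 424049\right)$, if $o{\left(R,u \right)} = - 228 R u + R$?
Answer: $-62763250700640$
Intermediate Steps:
$o{\left(R,u \right)} = R - 228 R u$ ($o{\left(R,u \right)} = - 228 R u + R = R - 228 R u$)
$\left(o{\left(584,-568 \right)} - 31400\right) \left(-406158 - 424049\right) = \left(584 \left(1 - -129504\right) - 31400\right) \left(-406158 - 424049\right) = \left(584 \left(1 + 129504\right) - 31400\right) \left(-830207\right) = \left(584 \cdot 129505 - 31400\right) \left(-830207\right) = \left(75630920 - 31400\right) \left(-830207\right) = 75599520 \left(-830207\right) = -62763250700640$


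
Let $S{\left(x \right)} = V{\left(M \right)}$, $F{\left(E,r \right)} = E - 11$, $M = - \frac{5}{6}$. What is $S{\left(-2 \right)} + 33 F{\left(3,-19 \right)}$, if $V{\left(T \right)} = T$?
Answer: $- \frac{1589}{6} \approx -264.83$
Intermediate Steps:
$M = - \frac{5}{6}$ ($M = \left(-5\right) \frac{1}{6} = - \frac{5}{6} \approx -0.83333$)
$F{\left(E,r \right)} = -11 + E$ ($F{\left(E,r \right)} = E - 11 = -11 + E$)
$S{\left(x \right)} = - \frac{5}{6}$
$S{\left(-2 \right)} + 33 F{\left(3,-19 \right)} = - \frac{5}{6} + 33 \left(-11 + 3\right) = - \frac{5}{6} + 33 \left(-8\right) = - \frac{5}{6} - 264 = - \frac{1589}{6}$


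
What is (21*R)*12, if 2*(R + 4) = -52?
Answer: -7560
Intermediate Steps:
R = -30 (R = -4 + (½)*(-52) = -4 - 26 = -30)
(21*R)*12 = (21*(-30))*12 = -630*12 = -7560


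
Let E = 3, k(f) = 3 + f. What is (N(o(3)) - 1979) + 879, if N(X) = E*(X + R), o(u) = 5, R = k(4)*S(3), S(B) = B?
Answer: -1022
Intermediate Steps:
R = 21 (R = (3 + 4)*3 = 7*3 = 21)
N(X) = 63 + 3*X (N(X) = 3*(X + 21) = 3*(21 + X) = 63 + 3*X)
(N(o(3)) - 1979) + 879 = ((63 + 3*5) - 1979) + 879 = ((63 + 15) - 1979) + 879 = (78 - 1979) + 879 = -1901 + 879 = -1022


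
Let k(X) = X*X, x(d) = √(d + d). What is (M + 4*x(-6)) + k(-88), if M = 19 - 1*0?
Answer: 7763 + 8*I*√3 ≈ 7763.0 + 13.856*I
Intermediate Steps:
x(d) = √2*√d (x(d) = √(2*d) = √2*√d)
M = 19 (M = 19 + 0 = 19)
k(X) = X²
(M + 4*x(-6)) + k(-88) = (19 + 4*(√2*√(-6))) + (-88)² = (19 + 4*(√2*(I*√6))) + 7744 = (19 + 4*(2*I*√3)) + 7744 = (19 + 8*I*√3) + 7744 = 7763 + 8*I*√3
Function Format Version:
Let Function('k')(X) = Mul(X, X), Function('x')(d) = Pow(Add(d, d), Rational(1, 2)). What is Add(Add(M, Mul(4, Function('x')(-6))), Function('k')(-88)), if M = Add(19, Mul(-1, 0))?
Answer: Add(7763, Mul(8, I, Pow(3, Rational(1, 2)))) ≈ Add(7763.0, Mul(13.856, I))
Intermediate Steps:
Function('x')(d) = Mul(Pow(2, Rational(1, 2)), Pow(d, Rational(1, 2))) (Function('x')(d) = Pow(Mul(2, d), Rational(1, 2)) = Mul(Pow(2, Rational(1, 2)), Pow(d, Rational(1, 2))))
M = 19 (M = Add(19, 0) = 19)
Function('k')(X) = Pow(X, 2)
Add(Add(M, Mul(4, Function('x')(-6))), Function('k')(-88)) = Add(Add(19, Mul(4, Mul(Pow(2, Rational(1, 2)), Pow(-6, Rational(1, 2))))), Pow(-88, 2)) = Add(Add(19, Mul(4, Mul(Pow(2, Rational(1, 2)), Mul(I, Pow(6, Rational(1, 2)))))), 7744) = Add(Add(19, Mul(4, Mul(2, I, Pow(3, Rational(1, 2))))), 7744) = Add(Add(19, Mul(8, I, Pow(3, Rational(1, 2)))), 7744) = Add(7763, Mul(8, I, Pow(3, Rational(1, 2))))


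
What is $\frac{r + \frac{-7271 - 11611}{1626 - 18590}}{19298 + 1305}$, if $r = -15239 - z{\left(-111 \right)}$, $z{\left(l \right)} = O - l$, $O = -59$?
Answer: $- \frac{129688821}{174754646} \approx -0.74212$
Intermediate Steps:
$z{\left(l \right)} = -59 - l$
$r = -15291$ ($r = -15239 - \left(-59 - -111\right) = -15239 - \left(-59 + 111\right) = -15239 - 52 = -15291$)
$\frac{r + \frac{-7271 - 11611}{1626 - 18590}}{19298 + 1305} = \frac{-15291 + \frac{-7271 - 11611}{1626 - 18590}}{19298 + 1305} = \frac{-15291 - \frac{18882}{-16964}}{20603} = \left(-15291 - - \frac{9441}{8482}\right) \frac{1}{20603} = \left(-15291 + \frac{9441}{8482}\right) \frac{1}{20603} = \left(- \frac{129688821}{8482}\right) \frac{1}{20603} = - \frac{129688821}{174754646}$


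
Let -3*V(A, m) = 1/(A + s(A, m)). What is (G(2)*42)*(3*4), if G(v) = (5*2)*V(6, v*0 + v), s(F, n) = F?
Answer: -140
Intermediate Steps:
V(A, m) = -1/(6*A) (V(A, m) = -1/(3*(A + A)) = -1/(2*A)/3 = -1/(6*A))
G(v) = -5/18 (G(v) = (5*2)*(-1/6/6) = 10*(-1/6*1/6) = 10*(-1/36) = -5/18)
(G(2)*42)*(3*4) = (-5/18*42)*(3*4) = -35/3*12 = -140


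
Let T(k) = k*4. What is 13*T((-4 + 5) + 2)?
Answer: 156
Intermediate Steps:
T(k) = 4*k
13*T((-4 + 5) + 2) = 13*(4*((-4 + 5) + 2)) = 13*(4*(1 + 2)) = 13*(4*3) = 13*12 = 156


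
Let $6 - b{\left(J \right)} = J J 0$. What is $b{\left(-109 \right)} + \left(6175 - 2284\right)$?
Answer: $3897$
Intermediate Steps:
$b{\left(J \right)} = 6$ ($b{\left(J \right)} = 6 - J J 0 = 6 - J^{2} \cdot 0 = 6 - 0 = 6 + 0 = 6$)
$b{\left(-109 \right)} + \left(6175 - 2284\right) = 6 + \left(6175 - 2284\right) = 6 + 3891 = 3897$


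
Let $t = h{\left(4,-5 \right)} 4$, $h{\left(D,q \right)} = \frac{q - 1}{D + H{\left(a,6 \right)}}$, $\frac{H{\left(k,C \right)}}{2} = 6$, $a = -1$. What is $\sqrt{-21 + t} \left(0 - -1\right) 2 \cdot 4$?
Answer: $12 i \sqrt{10} \approx 37.947 i$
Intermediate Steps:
$H{\left(k,C \right)} = 12$ ($H{\left(k,C \right)} = 2 \cdot 6 = 12$)
$h{\left(D,q \right)} = \frac{-1 + q}{12 + D}$ ($h{\left(D,q \right)} = \frac{q - 1}{D + 12} = \frac{-1 + q}{12 + D}$)
$t = - \frac{3}{2}$ ($t = \frac{-1 - 5}{12 + 4} \cdot 4 = \frac{1}{16} \left(-6\right) 4 = \left(- \frac{3}{8}\right) 4 = - \frac{3}{2} \approx -1.5$)
$\sqrt{-21 + t} \left(0 - -1\right) 2 \cdot 4 = \sqrt{-21 - \frac{3}{2}} \left(0 - -1\right) 2 \cdot 4 = \sqrt{- \frac{45}{2}} \left(0 + 1\right) 2 \cdot 4 = \frac{3 i \sqrt{10}}{2} \cdot 1 \cdot 2 \cdot 4 = \frac{3 i \sqrt{10}}{2} \cdot 2 \cdot 4 = \frac{3 i \sqrt{10}}{2} \cdot 8 = 12 i \sqrt{10}$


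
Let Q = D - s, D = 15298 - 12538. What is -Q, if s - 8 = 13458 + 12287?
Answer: 22993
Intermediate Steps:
D = 2760
s = 25753 (s = 8 + (13458 + 12287) = 8 + 25745 = 25753)
Q = -22993 (Q = 2760 - 1*25753 = 2760 - 25753 = -22993)
-Q = -1*(-22993) = 22993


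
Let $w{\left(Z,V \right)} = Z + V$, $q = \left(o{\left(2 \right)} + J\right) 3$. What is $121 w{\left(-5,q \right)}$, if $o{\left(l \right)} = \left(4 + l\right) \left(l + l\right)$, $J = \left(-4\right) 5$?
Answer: $847$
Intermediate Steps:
$J = -20$
$o{\left(l \right)} = 2 l \left(4 + l\right)$ ($o{\left(l \right)} = \left(4 + l\right) 2 l = 2 l \left(4 + l\right)$)
$q = 12$ ($q = \left(2 \cdot 2 \left(4 + 2\right) - 20\right) 3 = \left(2 \cdot 2 \cdot 6 - 20\right) 3 = \left(24 - 20\right) 3 = 4 \cdot 3 = 12$)
$w{\left(Z,V \right)} = V + Z$
$121 w{\left(-5,q \right)} = 121 \left(12 - 5\right) = 121 \cdot 7 = 847$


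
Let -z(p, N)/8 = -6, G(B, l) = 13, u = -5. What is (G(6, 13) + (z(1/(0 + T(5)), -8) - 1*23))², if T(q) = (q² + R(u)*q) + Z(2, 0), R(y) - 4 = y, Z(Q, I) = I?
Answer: 1444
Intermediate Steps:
R(y) = 4 + y
T(q) = q² - q (T(q) = (q² + (4 - 5)*q) + 0 = (q² - q) + 0 = q² - q)
z(p, N) = 48 (z(p, N) = -8*(-6) = 48)
(G(6, 13) + (z(1/(0 + T(5)), -8) - 1*23))² = (13 + (48 - 1*23))² = (13 + (48 - 23))² = (13 + 25)² = 38² = 1444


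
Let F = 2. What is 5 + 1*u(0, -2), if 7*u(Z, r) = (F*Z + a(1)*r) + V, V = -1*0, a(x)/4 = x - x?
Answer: 5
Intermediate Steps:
a(x) = 0 (a(x) = 4*(x - x) = 4*0 = 0)
V = 0
u(Z, r) = 2*Z/7 (u(Z, r) = ((2*Z + 0*r) + 0)/7 = ((2*Z + 0) + 0)/7 = (2*Z + 0)/7 = (2*Z)/7 = 2*Z/7)
5 + 1*u(0, -2) = 5 + 1*((2/7)*0) = 5 + 1*0 = 5 + 0 = 5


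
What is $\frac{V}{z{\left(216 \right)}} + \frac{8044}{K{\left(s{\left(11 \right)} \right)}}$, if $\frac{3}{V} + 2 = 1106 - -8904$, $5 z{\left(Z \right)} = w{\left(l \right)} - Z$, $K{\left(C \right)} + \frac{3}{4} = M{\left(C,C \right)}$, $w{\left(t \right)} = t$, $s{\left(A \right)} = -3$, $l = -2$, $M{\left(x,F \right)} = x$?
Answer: $- \frac{7799977241}{3636240} \approx -2145.1$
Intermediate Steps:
$K{\left(C \right)} = - \frac{3}{4} + C$
$z{\left(Z \right)} = - \frac{2}{5} - \frac{Z}{5}$ ($z{\left(Z \right)} = \frac{-2 - Z}{5} = - \frac{2}{5} - \frac{Z}{5}$)
$V = \frac{1}{3336}$ ($V = \frac{3}{-2 + \left(1106 - -8904\right)} = \frac{3}{-2 + \left(1106 + 8904\right)} = \frac{3}{-2 + 10010} = \frac{3}{10008} = 3 \cdot \frac{1}{10008} = \frac{1}{3336} \approx 0.00029976$)
$\frac{V}{z{\left(216 \right)}} + \frac{8044}{K{\left(s{\left(11 \right)} \right)}} = \frac{1}{3336 \left(- \frac{2}{5} - \frac{216}{5}\right)} + \frac{8044}{- \frac{3}{4} - 3} = \frac{1}{3336 \left(- \frac{2}{5} - \frac{216}{5}\right)} + \frac{8044}{- \frac{15}{4}} = \frac{1}{3336 \left(- \frac{218}{5}\right)} + 8044 \left(- \frac{4}{15}\right) = \frac{1}{3336} \left(- \frac{5}{218}\right) - \frac{32176}{15} = - \frac{5}{727248} - \frac{32176}{15} = - \frac{7799977241}{3636240}$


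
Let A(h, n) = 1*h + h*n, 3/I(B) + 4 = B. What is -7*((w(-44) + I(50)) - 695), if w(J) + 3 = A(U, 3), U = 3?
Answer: 220871/46 ≈ 4801.5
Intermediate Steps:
I(B) = 3/(-4 + B)
A(h, n) = h + h*n
w(J) = 9 (w(J) = -3 + 3*(1 + 3) = -3 + 3*4 = -3 + 12 = 9)
-7*((w(-44) + I(50)) - 695) = -7*((9 + 3/(-4 + 50)) - 695) = -7*((9 + 3/46) - 695) = -7*(417/46 - 695) = -7*(-31553/46) = 220871/46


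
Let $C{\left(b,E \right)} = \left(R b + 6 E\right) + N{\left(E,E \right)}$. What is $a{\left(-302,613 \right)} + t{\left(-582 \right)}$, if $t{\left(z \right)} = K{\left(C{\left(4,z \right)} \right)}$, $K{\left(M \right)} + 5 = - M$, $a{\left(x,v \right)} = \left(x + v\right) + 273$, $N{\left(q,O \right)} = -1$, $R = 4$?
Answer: $4056$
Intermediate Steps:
$C{\left(b,E \right)} = -1 + 4 b + 6 E$ ($C{\left(b,E \right)} = \left(4 b + 6 E\right) - 1 = -1 + 4 b + 6 E$)
$a{\left(x,v \right)} = 273 + v + x$ ($a{\left(x,v \right)} = \left(v + x\right) + 273 = 273 + v + x$)
$K{\left(M \right)} = -5 - M$
$t{\left(z \right)} = -20 - 6 z$ ($t{\left(z \right)} = -5 - \left(-1 + 4 \cdot 4 + 6 z\right) = -5 - \left(-1 + 16 + 6 z\right) = -5 - \left(15 + 6 z\right) = -20 - 6 z$)
$a{\left(-302,613 \right)} + t{\left(-582 \right)} = \left(273 + 613 - 302\right) - -3472 = 584 + \left(-20 + 3492\right) = 584 + 3472 = 4056$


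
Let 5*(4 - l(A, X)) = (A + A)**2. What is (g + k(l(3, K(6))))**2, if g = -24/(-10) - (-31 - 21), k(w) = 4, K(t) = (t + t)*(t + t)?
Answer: 85264/25 ≈ 3410.6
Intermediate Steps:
K(t) = 4*t**2 (K(t) = (2*t)*(2*t) = 4*t**2)
l(A, X) = 4 - 4*A**2/5 (l(A, X) = 4 - (A + A)**2/5 = 4 - 4*A**2/5)
g = 272/5 (g = -24*(-1/10) - 1*(-52) = 12/5 + 52 = 272/5 ≈ 54.400)
(g + k(l(3, K(6))))**2 = (272/5 + 4)**2 = (292/5)**2 = 85264/25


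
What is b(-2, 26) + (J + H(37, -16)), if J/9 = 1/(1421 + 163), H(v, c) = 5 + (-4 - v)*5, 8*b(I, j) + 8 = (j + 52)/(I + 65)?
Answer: -742303/3696 ≈ -200.84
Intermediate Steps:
b(I, j) = -1 + (52 + j)/(8*(65 + I)) (b(I, j) = -1 + ((j + 52)/(I + 65))/8 = -1 + ((52 + j)/(65 + I))/8 = -1 + (52 + j)/(8*(65 + I)))
H(v, c) = -15 - 5*v (H(v, c) = 5 + (-20 - 5*v) = -15 - 5*v)
J = 1/176 (J = 9/(1421 + 163) = 9/1584 = 9*(1/1584) = 1/176 ≈ 0.0056818)
b(-2, 26) + (J + H(37, -16)) = (-468 + 26 - 8*(-2))/(8*(65 - 2)) + (1/176 + (-15 - 5*37)) = (⅛)*(-468 + 26 + 16)/63 + (1/176 + (-15 - 185)) = (⅛)*(1/63)*(-426) + (1/176 - 200) = -71/84 - 35199/176 = -742303/3696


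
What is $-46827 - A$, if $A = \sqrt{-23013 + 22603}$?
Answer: $-46827 - i \sqrt{410} \approx -46827.0 - 20.248 i$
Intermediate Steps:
$A = i \sqrt{410}$ ($A = \sqrt{-410} = i \sqrt{410} \approx 20.248 i$)
$-46827 - A = -46827 - i \sqrt{410}$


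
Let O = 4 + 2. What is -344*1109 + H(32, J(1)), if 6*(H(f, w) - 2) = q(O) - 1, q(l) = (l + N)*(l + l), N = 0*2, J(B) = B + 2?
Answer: -2288893/6 ≈ -3.8148e+5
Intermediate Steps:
J(B) = 2 + B
O = 6
N = 0
q(l) = 2*l² (q(l) = (l + 0)*(l + l) = l*(2*l) = 2*l²)
H(f, w) = 83/6 (H(f, w) = 2 + (2*6² - 1)/6 = 2 + (2*36 - 1)/6 = 2 + (72 - 1)/6 = 2 + (⅙)*71 = 2 + 71/6 = 83/6)
-344*1109 + H(32, J(1)) = -344*1109 + 83/6 = -381496 + 83/6 = -2288893/6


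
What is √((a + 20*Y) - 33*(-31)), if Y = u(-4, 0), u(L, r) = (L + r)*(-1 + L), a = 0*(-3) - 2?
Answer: 7*√29 ≈ 37.696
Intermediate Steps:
a = -2 (a = 0 - 2 = -2)
u(L, r) = (-1 + L)*(L + r)
Y = 20 (Y = (-4)² - 1*(-4) - 1*0 - 4*0 = 16 + 4 + 0 + 0 = 20)
√((a + 20*Y) - 33*(-31)) = √((-2 + 20*20) - 33*(-31)) = √((-2 + 400) + 1023) = √(398 + 1023) = √1421 = 7*√29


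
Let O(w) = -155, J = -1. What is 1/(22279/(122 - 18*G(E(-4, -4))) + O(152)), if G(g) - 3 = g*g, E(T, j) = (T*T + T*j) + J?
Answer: -17230/2692929 ≈ -0.0063982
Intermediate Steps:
E(T, j) = -1 + T² + T*j (E(T, j) = (T*T + T*j) - 1 = (T² + T*j) - 1 = -1 + T² + T*j)
G(g) = 3 + g² (G(g) = 3 + g*g = 3 + g²)
1/(22279/(122 - 18*G(E(-4, -4))) + O(152)) = 1/(22279/(122 - 18*(3 + (-1 + (-4)² - 4*(-4))²)) - 155) = 1/(22279/(122 - 18*(3 + (-1 + 16 + 16)²)) - 155) = 1/(22279/(122 - 18*(3 + 31²)) - 155) = 1/(22279/(122 - 18*(3 + 961)) - 155) = 1/(22279/(122 - 18*964) - 155) = 1/(22279/(122 - 17352) - 155) = 1/(22279/(-17230) - 155) = 1/(22279*(-1/17230) - 155) = 1/(-22279/17230 - 155) = 1/(-2692929/17230) = -17230/2692929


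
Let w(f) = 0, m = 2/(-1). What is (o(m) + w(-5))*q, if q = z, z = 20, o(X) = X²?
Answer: 80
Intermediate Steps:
m = -2 (m = 2*(-1) = -2)
q = 20
(o(m) + w(-5))*q = ((-2)² + 0)*20 = (4 + 0)*20 = 4*20 = 80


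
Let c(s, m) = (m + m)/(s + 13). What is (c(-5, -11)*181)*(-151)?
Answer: 300641/4 ≈ 75160.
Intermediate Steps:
c(s, m) = 2*m/(13 + s) (c(s, m) = (2*m)/(13 + s) = 2*m/(13 + s))
(c(-5, -11)*181)*(-151) = ((2*(-11)/(13 - 5))*181)*(-151) = ((2*(-11)/8)*181)*(-151) = ((2*(-11)*(1/8))*181)*(-151) = -11/4*181*(-151) = -1991/4*(-151) = 300641/4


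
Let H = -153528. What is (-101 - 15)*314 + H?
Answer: -189952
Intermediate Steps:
(-101 - 15)*314 + H = (-101 - 15)*314 - 153528 = -116*314 - 153528 = -36424 - 153528 = -189952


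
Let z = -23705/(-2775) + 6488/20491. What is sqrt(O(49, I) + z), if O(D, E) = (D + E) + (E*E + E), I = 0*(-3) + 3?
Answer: sqrt(9423132443092455)/11372505 ≈ 8.5358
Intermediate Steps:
I = 3 (I = 0 + 3 = 3)
O(D, E) = D + E**2 + 2*E (O(D, E) = (D + E) + (E**2 + E) = (D + E) + (E + E**2) = D + E**2 + 2*E)
z = 100748671/11372505 (z = -23705*(-1/2775) + 6488*(1/20491) = 4741/555 + 6488/20491 = 100748671/11372505 ≈ 8.8590)
sqrt(O(49, I) + z) = sqrt((49 + 3**2 + 2*3) + 100748671/11372505) = sqrt((49 + 9 + 6) + 100748671/11372505) = sqrt(64 + 100748671/11372505) = sqrt(828588991/11372505) = sqrt(9423132443092455)/11372505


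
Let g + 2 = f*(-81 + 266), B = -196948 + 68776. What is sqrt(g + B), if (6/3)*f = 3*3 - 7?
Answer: 3*I*sqrt(14221) ≈ 357.76*I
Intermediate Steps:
f = 1 (f = (3*3 - 7)/2 = (9 - 7)/2 = (1/2)*2 = 1)
B = -128172
g = 183 (g = -2 + 1*(-81 + 266) = -2 + 1*185 = -2 + 185 = 183)
sqrt(g + B) = sqrt(183 - 128172) = sqrt(-127989) = 3*I*sqrt(14221)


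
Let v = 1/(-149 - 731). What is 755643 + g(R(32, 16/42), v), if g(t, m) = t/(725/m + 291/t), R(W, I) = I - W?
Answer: 6722502635758729/8896400331 ≈ 7.5564e+5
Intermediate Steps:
v = -1/880 (v = 1/(-880) = -1/880 ≈ -0.0011364)
g(t, m) = t/(291/t + 725/m)
755643 + g(R(32, 16/42), v) = 755643 - (16/42 - 1*32)²/(880*(291*(-1/880) + 725*(16/42 - 1*32))) = 755643 - (16*(1/42) - 32)²/(880*(-291/880 + 725*(16*(1/42) - 32))) = 755643 - (8/21 - 32)²/(880*(-291/880 + 725*(8/21 - 32))) = 755643 - (-664/21)²/(880*(-291/880 + 725*(-664/21))) = 755643 - 1/880*440896/441/(-291/880 - 481400/21) = 755643 - 1/880*440896/441/(-423638111/18480) = 755643 - 1/880*440896/441*(-18480/423638111) = 755643 + 440896/8896400331 = 6722502635758729/8896400331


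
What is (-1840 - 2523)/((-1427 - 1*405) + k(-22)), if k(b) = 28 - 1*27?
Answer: 4363/1831 ≈ 2.3829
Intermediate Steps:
k(b) = 1 (k(b) = 28 - 27 = 1)
(-1840 - 2523)/((-1427 - 1*405) + k(-22)) = (-1840 - 2523)/((-1427 - 1*405) + 1) = -4363/((-1427 - 405) + 1) = -4363/(-1832 + 1) = -4363/(-1831) = -4363*(-1/1831) = 4363/1831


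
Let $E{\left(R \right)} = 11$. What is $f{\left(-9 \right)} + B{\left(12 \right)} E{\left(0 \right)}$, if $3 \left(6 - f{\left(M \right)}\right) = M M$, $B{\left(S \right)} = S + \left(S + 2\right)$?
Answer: $265$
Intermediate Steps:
$B{\left(S \right)} = 2 + 2 S$ ($B{\left(S \right)} = S + \left(2 + S\right) = 2 + 2 S$)
$f{\left(M \right)} = 6 - \frac{M^{2}}{3}$ ($f{\left(M \right)} = 6 - \frac{M M}{3} = 6 - \frac{M^{2}}{3}$)
$f{\left(-9 \right)} + B{\left(12 \right)} E{\left(0 \right)} = \left(6 - \frac{\left(-9\right)^{2}}{3}\right) + \left(2 + 2 \cdot 12\right) 11 = \left(6 - 27\right) + \left(2 + 24\right) 11 = \left(6 - 27\right) + 26 \cdot 11 = -21 + 286 = 265$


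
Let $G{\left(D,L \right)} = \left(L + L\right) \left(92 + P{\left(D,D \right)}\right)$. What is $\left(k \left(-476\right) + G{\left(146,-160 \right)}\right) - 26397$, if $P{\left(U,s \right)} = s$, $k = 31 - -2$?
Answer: $-118265$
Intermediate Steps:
$k = 33$ ($k = 31 + 2 = 33$)
$G{\left(D,L \right)} = 2 L \left(92 + D\right)$ ($G{\left(D,L \right)} = \left(L + L\right) \left(92 + D\right) = 2 L \left(92 + D\right)$)
$\left(k \left(-476\right) + G{\left(146,-160 \right)}\right) - 26397 = \left(33 \left(-476\right) + 2 \left(-160\right) \left(92 + 146\right)\right) - 26397 = \left(-15708 + 2 \left(-160\right) 238\right) - 26397 = \left(-15708 - 76160\right) - 26397 = -91868 - 26397 = -118265$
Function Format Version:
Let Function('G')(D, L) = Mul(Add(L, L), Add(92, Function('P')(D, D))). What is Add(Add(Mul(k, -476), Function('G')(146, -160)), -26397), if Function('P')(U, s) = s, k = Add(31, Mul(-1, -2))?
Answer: -118265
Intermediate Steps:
k = 33 (k = Add(31, 2) = 33)
Function('G')(D, L) = Mul(2, L, Add(92, D)) (Function('G')(D, L) = Mul(Add(L, L), Add(92, D)) = Mul(Mul(2, L), Add(92, D)) = Mul(2, L, Add(92, D)))
Add(Add(Mul(k, -476), Function('G')(146, -160)), -26397) = Add(Add(Mul(33, -476), Mul(2, -160, Add(92, 146))), -26397) = Add(Add(-15708, Mul(2, -160, 238)), -26397) = Add(Add(-15708, -76160), -26397) = Add(-91868, -26397) = -118265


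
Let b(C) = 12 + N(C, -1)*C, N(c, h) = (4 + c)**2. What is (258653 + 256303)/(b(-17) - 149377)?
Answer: -85826/25373 ≈ -3.3826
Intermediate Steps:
b(C) = 12 + C*(4 + C)**2 (b(C) = 12 + (4 + C)**2*C = 12 + C*(4 + C)**2)
(258653 + 256303)/(b(-17) - 149377) = (258653 + 256303)/((12 - 17*(4 - 17)**2) - 149377) = 514956/((12 - 17*(-13)**2) - 149377) = 514956/((12 - 17*169) - 149377) = 514956/((12 - 2873) - 149377) = 514956/(-2861 - 149377) = 514956/(-152238) = 514956*(-1/152238) = -85826/25373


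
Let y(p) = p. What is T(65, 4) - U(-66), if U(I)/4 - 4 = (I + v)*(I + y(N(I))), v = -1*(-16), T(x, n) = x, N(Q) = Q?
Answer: -26351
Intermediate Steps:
v = 16
U(I) = 16 + 8*I*(16 + I) (U(I) = 16 + 4*((I + 16)*(I + I)) = 16 + 4*((16 + I)*(2*I)) = 16 + 4*(2*I*(16 + I)) = 16 + 8*I*(16 + I))
T(65, 4) - U(-66) = 65 - (16 + 8*(-66)**2 + 128*(-66)) = 65 - (16 + 8*4356 - 8448) = 65 - (16 + 34848 - 8448) = 65 - 1*26416 = 65 - 26416 = -26351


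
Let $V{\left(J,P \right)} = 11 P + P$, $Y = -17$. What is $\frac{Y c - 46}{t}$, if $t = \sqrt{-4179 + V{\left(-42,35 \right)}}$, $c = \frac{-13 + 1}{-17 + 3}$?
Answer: $\frac{424 i \sqrt{3759}}{26313} \approx 0.98794 i$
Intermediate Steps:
$V{\left(J,P \right)} = 12 P$
$c = \frac{6}{7}$ ($c = - \frac{12}{-14} = \left(-12\right) \left(- \frac{1}{14}\right) = \frac{6}{7} \approx 0.85714$)
$t = i \sqrt{3759}$ ($t = \sqrt{-4179 + 12 \cdot 35} = \sqrt{-4179 + 420} = \sqrt{-3759} = i \sqrt{3759} \approx 61.311 i$)
$\frac{Y c - 46}{t} = \frac{\left(-17\right) \frac{6}{7} - 46}{i \sqrt{3759}} = \left(- \frac{102}{7} - 46\right) \left(- \frac{i \sqrt{3759}}{3759}\right) = - \frac{424 \left(- \frac{i \sqrt{3759}}{3759}\right)}{7} = \frac{424 i \sqrt{3759}}{26313}$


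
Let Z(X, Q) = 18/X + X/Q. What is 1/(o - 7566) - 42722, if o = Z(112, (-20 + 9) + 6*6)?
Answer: -452250949366/10585903 ≈ -42722.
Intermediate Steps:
o = 6497/1400 (o = 18/112 + 112/((-20 + 9) + 6*6) = 18*(1/112) + 112/(-11 + 36) = 9/56 + 112/25 = 6497/1400 ≈ 4.6407)
1/(o - 7566) - 42722 = 1/(6497/1400 - 7566) - 42722 = 1/(-10585903/1400) - 42722 = -1400/10585903 - 42722 = -452250949366/10585903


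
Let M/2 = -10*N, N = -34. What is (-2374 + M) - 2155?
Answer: -3849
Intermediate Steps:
M = 680 (M = 2*(-10*(-34)) = 2*340 = 680)
(-2374 + M) - 2155 = (-2374 + 680) - 2155 = -1694 - 2155 = -3849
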